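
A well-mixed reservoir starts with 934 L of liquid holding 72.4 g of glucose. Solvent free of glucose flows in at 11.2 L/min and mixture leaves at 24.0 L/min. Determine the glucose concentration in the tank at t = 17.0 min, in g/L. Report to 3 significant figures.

Let m(t) be the amount of glucose. Volume: V(t) = V₀ + (Q_in − Q_out) t = 934 − 12.800 t; V(17.0) = 716.40 L.
Species balance (pure solvent in): dm/dt = −Q_out · m/V(t).
dm/m = −Q_out dt/(V₀ − 12.800 t); integrating gives ln(m/m₀) = −(Q_out/(Q_in−Q_out)) ln(V/V₀).
m = m₀ (V₀/V)^(Q_out/(Q_in−Q_out)) = 72.4 × (934/716.40)^(-1.8750) = 44.031 g.
C = m/V = 44.031/716.40 = 0.061461 g/L.

0.0615 g/L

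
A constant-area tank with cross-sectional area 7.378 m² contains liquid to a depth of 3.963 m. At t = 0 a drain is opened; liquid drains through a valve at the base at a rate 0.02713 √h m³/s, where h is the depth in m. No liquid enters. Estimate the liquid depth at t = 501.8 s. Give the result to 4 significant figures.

A dh/dt = −Q_out = −0.02713 √h.
Separate and integrate: 2(√h − √h₀) = −(0.02713/A) t.
√h = √3.963 − 0.02713·501.8/(2·7.378) = 1.99073 − 0.922597 = 1.06813.
h = 1.06813² = 1.14091 m.

1.141 m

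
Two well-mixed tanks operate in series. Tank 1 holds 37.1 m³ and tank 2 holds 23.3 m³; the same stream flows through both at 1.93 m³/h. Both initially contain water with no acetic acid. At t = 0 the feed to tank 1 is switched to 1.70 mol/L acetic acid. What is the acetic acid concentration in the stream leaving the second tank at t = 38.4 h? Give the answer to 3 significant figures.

1.20 mol/L

Time constants: τᵢ = Vᵢ/Q for each well-mixed tank.
τ₁ = 37.1/1.93 = 19.223 h; τ₂ = 23.3/1.93 = 12.073 h.
Tank 1: C₁ = C_in(1 − e^(−t/τ₁)). Tank 2 (τ₁ ≠ τ₂): C₂ = C_in[1 − (τ₁ e^(−t/τ₁) − τ₂ e^(−t/τ₂))/(τ₁ − τ₂)].
At t = 38.4: e^(−t/τ₁) = 0.13566, e^(−t/τ₂) = 0.041554.
C₂ = 1.70·[1 − (19.223·0.13566 − 12.073·0.041554)/(7.1503)] = 1.70·0.70546 = 1.1993 mol/L.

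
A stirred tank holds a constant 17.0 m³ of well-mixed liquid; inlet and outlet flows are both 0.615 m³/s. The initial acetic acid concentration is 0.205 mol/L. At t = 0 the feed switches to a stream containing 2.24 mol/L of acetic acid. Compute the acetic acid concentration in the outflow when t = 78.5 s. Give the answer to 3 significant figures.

Transient balance on the dissolved component: V dC/dt = Q(C_in − C).
Time constant τ = V/Q = 17.0/0.615 = 27.642 s.
Solution: C(t) = C_in + (C₀ − C_in) e^(−t/τ).
C(78.5) = 2.24 + (0.205 − 2.24)·e^(−78.5/27.642) = 2.24 + (-2.0350)·0.058434 = 2.1211 mol/L.

2.12 mol/L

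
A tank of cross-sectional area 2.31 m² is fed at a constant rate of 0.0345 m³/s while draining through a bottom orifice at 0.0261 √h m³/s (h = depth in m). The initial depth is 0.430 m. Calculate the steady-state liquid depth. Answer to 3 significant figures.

Volume balance on the tank: A dh/dt = Q_in − 0.0261 √h. At steady state dh/dt = 0:
Q_in = 0.0261 √h_ss ⇒ √h_ss = 0.0345/0.0261 = 1.3218.
h_ss = 1.3218² = 1.7473 m. (Since h₀ = 0.430 m < h_ss, the level will rise toward this value.)

1.75 m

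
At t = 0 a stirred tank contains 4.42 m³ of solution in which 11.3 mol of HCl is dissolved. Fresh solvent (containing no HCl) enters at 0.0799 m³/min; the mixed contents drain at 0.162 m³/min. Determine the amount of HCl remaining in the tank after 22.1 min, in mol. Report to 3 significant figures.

Total volume: dV/dt = Q_in − Q_out = -0.082100 m³/min, so V(t) = 4.42 − 0.082100 t and V(22.1) = 2.6056 m³.
No HCl enters, so dm/dt = −Q_out · (m/V).
Separate: dm/m = −Q_out dt/V(t) ⇒ ln(m/m₀) = −(Q_out/(Q_in−Q_out)) ln(V/V₀).
m = m₀ (V₀/V)^(Q_out/(Q_in−Q_out)) = 11.3 × (4.42/2.6056)^(-1.9732) = 3.9829 mol.

3.98 mol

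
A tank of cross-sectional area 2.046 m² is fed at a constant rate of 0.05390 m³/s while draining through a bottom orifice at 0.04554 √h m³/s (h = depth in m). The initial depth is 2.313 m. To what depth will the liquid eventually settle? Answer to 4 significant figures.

Level balance: A dh/dt = 0.05390 − 0.04554 √h. Setting dh/dt = 0:
Q_in = 0.04554 √h_ss ⇒ √h_ss = 0.05390/0.04554 = 1.18357.
h_ss = 1.18357² = 1.40085 m. (Since h₀ = 2.313 m > h_ss, the level will fall toward this value.)

1.401 m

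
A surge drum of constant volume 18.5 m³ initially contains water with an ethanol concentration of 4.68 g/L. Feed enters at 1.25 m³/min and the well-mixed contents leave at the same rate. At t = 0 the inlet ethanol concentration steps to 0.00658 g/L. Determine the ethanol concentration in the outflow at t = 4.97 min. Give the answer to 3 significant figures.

3.35 g/L

Mass balance on the solute (V constant): V dC/dt = Q(C_in − C).
Time constant τ = V/Q = 18.5/1.25 = 14.800 min.
Solution: C(t) = C_in + (C₀ − C_in) e^(−t/τ).
C(4.97) = 0.00658 + (4.68 − 0.00658)·e^(−4.97/14.800) = 0.00658 + (4.6734)·0.71476 = 3.3469 g/L.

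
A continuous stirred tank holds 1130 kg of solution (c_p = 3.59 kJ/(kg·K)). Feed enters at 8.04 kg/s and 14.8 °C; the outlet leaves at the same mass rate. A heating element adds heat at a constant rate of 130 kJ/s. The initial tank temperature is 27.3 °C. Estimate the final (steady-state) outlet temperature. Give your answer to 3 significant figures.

19.3 °C

Energy balance: M c_p dT/dt = ṁ c_p (T_in − T) + 130.
At steady state dT/dt = 0 ⇒ T_ss = T_in + Q̇/(ṁ c_p) = 14.8 + 130/(8.04·3.59) = 19.304 °C.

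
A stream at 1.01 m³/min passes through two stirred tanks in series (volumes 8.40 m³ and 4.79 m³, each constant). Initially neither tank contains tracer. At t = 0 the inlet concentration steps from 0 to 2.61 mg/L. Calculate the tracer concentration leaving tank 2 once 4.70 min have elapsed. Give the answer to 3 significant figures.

Time constants: τᵢ = Vᵢ/Q for each well-mixed tank.
τ₁ = 8.40/1.01 = 8.3168 min; τ₂ = 4.79/1.01 = 4.7426 min.
Solving the cascade with C₁(0)=C₂(0)=0 gives C₂(t) = C_in[1 − (τ₁ e^(−t/τ₁) − τ₂ e^(−t/τ₂))/(τ₁ − τ₂)].
At t = 4.70: e^(−t/τ₁) = 0.56829, e^(−t/τ₂) = 0.37120.
C₂ = 2.61·[1 − (8.3168·0.56829 − 4.7426·0.37120)/(3.5743)] = 2.61·0.17019 = 0.44419 mg/L.

0.444 mg/L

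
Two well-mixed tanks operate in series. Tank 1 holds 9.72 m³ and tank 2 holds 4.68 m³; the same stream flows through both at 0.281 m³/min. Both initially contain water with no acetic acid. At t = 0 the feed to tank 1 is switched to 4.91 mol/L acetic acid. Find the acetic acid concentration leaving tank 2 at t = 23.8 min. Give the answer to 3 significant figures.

Time constants: τᵢ = Vᵢ/Q for each well-mixed tank.
τ₁ = 9.72/0.281 = 34.591 min; τ₂ = 4.68/0.281 = 16.655 min.
Solving the cascade with C₁(0)=C₂(0)=0 gives C₂(t) = C_in[1 − (τ₁ e^(−t/τ₁) − τ₂ e^(−t/τ₂))/(τ₁ − τ₂)].
At t = 23.8: e^(−t/τ₁) = 0.50256, e^(−t/τ₂) = 0.23954.
C₂ = 4.91·[1 − (34.591·0.50256 − 16.655·0.23954)/(17.936)] = 4.91·0.25322 = 1.2433 mol/L.

1.24 mol/L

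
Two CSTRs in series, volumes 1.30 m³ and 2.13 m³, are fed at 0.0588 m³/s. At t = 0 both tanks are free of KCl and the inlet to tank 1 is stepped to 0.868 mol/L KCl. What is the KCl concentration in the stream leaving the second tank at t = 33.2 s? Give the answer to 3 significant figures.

Each tank obeys Vᵢ dCᵢ/dt = Q(Cᵢ₋₁ − Cᵢ), so τᵢ = Vᵢ/Q.
τ₁ = 1.30/0.0588 = 22.109 s; τ₂ = 2.13/0.0588 = 36.224 s.
Tank 1: C₁ = C_in(1 − e^(−t/τ₁)). Tank 2 (τ₁ ≠ τ₂): C₂ = C_in[1 − (τ₁ e^(−t/τ₁) − τ₂ e^(−t/τ₂))/(τ₁ − τ₂)].
At t = 33.2: e^(−t/τ₁) = 0.22276, e^(−t/τ₂) = 0.39991.
C₂ = 0.868·[1 − (22.109·0.22276 − 36.224·0.39991)/(-14.116)] = 0.868·0.32262 = 0.28003 mol/L.

0.280 mol/L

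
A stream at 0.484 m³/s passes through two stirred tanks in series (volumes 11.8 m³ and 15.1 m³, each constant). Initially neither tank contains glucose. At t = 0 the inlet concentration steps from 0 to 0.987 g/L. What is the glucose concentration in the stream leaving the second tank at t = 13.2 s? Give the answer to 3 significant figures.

Each tank obeys Vᵢ dCᵢ/dt = Q(Cᵢ₋₁ − Cᵢ), so τᵢ = Vᵢ/Q.
τ₁ = 11.8/0.484 = 24.380 s; τ₂ = 15.1/0.484 = 31.198 s.
Tank 1: C₁ = C_in(1 − e^(−t/τ₁)). Tank 2 (τ₁ ≠ τ₂): C₂ = C_in[1 − (τ₁ e^(−t/τ₁) − τ₂ e^(−t/τ₂))/(τ₁ − τ₂)].
At t = 13.2: e^(−t/τ₁) = 0.58192, e^(−t/τ₂) = 0.65501.
C₂ = 0.987·[1 − (24.380·0.58192 − 31.198·0.65501)/(-6.8182)] = 0.987·0.083619 = 0.082532 g/L.

0.0825 g/L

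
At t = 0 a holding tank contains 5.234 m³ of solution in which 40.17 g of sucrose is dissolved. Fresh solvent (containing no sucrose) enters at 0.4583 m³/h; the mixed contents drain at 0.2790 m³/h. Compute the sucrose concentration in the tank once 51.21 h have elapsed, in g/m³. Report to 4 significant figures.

Total volume: dV/dt = Q_in − Q_out = 0.179300 m³/h, so V(t) = 5.234 + 0.179300 t and V(51.21) = 14.4160 m³.
Species balance (pure solvent in): dm/dt = −Q_out · m/V(t).
dm/m = −Q_out dt/(V₀ + 0.179300 t); integrating gives ln(m/m₀) = −(Q_out/(Q_in−Q_out)) ln(V/V₀).
m = m₀ (V₀/V)^(Q_out/(Q_in−Q_out)) = 40.17 × (5.234/14.4160)^(1.55605) = 8.30279 g.
C = m/V = 8.30279/14.4160 = 0.575945 g/m³.

0.5759 g/m³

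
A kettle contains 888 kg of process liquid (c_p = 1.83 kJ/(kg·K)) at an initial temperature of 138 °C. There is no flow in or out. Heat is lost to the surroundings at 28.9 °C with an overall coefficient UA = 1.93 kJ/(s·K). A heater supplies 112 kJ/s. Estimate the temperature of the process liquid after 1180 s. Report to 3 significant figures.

99.5 °C

Lumped-capacitance energy balance: M c_p dT/dt = UA(T_amb − T) + Q̇.
dT/dt = (T_ss − T)/τ with T_ss = T_amb + Q̇/UA = 28.9 + 112/1.93 = 86.931 °C, τ = M c_p/UA = 888·1.83/1.93 = 841.99 s.
Solution: T(t) = T_ss + (T₀ − T_ss) e^(−t/τ).
T(1180) = 86.931 + (51.069)·0.24624 = 99.506 °C.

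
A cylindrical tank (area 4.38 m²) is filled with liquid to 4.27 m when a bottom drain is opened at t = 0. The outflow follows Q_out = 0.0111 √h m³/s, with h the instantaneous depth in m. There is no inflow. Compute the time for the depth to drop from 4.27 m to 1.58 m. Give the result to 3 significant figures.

639 s

With no inflow, A dh/dt = −0.0111 √h.
This is separable: 2 d(√h)/dt = −0.0111/A, so √h = √h₀ − (0.0111/(2A)) t.
t = 2A(√h₀ − √h)/0.0111 = 2·4.38·(√4.27 − √1.58)/0.0111
  = 8.7600 × (2.0664 − 1.2570) / 0.0111 = 638.78 s.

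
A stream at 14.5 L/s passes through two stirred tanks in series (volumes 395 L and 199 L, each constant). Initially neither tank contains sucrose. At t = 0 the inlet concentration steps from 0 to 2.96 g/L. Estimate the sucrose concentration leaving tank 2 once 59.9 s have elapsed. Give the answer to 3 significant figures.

Species balance on tank i: dCᵢ/dt = (Cᵢ₋₁ − Cᵢ)/τᵢ with τᵢ = Vᵢ/Q.
τ₁ = 395/14.5 = 27.241 s; τ₂ = 199/14.5 = 13.724 s.
Solving the cascade with C₁(0)=C₂(0)=0 gives C₂(t) = C_in[1 − (τ₁ e^(−t/τ₁) − τ₂ e^(−t/τ₂))/(τ₁ − τ₂)].
At t = 59.9: e^(−t/τ₁) = 0.11093, e^(−t/τ₂) = 0.012720.
C₂ = 2.96·[1 − (27.241·0.11093 − 13.724·0.012720)/(13.517)] = 2.96·0.78936 = 2.3365 g/L.

2.34 g/L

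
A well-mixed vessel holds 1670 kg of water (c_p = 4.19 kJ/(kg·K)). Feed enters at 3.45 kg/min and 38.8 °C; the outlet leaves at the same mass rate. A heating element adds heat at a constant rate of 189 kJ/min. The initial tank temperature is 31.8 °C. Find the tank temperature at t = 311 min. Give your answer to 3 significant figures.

M c_p dT/dt = ṁ c_p (T_in − T) + Q̇.
Rearrange: dT/dt = (T_ss − T)/τ with τ = M/ṁ = 484.06 min and T_ss = T_in + Q̇/(ṁ c_p) = 51.875 °C.
Solution: T(t) = T_ss + (T₀ − T_ss) e^(−t/τ).
T(311) = 51.875 + (-20.075)·e^(−311/484.06) = 51.875 + (-20.075)·0.52598 = 41.316 °C.

41.3 °C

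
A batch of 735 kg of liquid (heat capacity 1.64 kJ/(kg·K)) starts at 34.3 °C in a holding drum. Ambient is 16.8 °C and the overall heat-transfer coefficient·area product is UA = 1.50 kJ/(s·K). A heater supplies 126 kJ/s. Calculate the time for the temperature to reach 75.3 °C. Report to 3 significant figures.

Energy balance: M c_p dT/dt = −UA(T − T_amb) + Q̇.
τ = M c_p/UA = 803.60 s; T_ss = T_amb + Q̇/UA = 16.8 + 126/1.50 = 100.80 °C.
T(t) = T_ss + (T₀ − T_ss)e^(−t/τ); set T = 75.3:
t = −τ ln[(T − T_ss)/(T₀ − T_ss)] = −803.60 · ln(0.38346) = 770.27 s.

770 s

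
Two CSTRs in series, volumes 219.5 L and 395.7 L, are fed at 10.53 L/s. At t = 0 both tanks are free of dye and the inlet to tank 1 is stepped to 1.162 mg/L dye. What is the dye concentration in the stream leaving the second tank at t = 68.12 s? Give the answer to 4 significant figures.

0.7912 mg/L

Each tank obeys Vᵢ dCᵢ/dt = Q(Cᵢ₋₁ − Cᵢ), so τᵢ = Vᵢ/Q.
τ₁ = 219.5/10.53 = 20.8452 s; τ₂ = 395.7/10.53 = 37.5783 s.
Solving the cascade with C₁(0)=C₂(0)=0 gives C₂(t) = C_in[1 − (τ₁ e^(−t/τ₁) − τ₂ e^(−t/τ₂))/(τ₁ − τ₂)].
At t = 68.12: e^(−t/τ₁) = 0.0380864, e^(−t/τ₂) = 0.163205.
C₂ = 1.162·[1 − (20.8452·0.0380864 − 37.5783·0.163205)/(-16.7331)] = 1.162·0.680929 = 0.791239 mg/L.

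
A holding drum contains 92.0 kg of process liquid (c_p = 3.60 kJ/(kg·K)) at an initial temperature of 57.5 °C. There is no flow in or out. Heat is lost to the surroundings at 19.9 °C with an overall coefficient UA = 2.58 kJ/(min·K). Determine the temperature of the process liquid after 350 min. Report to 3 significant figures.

22.4 °C

M c_p dT/dt = −UA(T − T_amb).
dT/dt = (T_ss − T)/τ with T_ss = T_amb = 19.900 °C, τ = M c_p/UA = 92.0·3.60/2.58 = 128.37 min.
This is linear first-order; T(t) = T_ss + (T₀ − T_ss) e^(−t/τ).
T(350) = 19.900 + (37.600)·0.065451 = 22.361 °C.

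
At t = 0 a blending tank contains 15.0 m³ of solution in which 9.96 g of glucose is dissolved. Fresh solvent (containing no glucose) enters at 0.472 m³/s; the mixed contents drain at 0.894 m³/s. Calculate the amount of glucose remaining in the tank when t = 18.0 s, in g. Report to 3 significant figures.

Let m(t) be the amount of glucose. Volume: V(t) = V₀ + (Q_in − Q_out) t = 15.0 − 0.42200 t; V(18.0) = 7.4040 m³.
No glucose enters, so dm/dt = −Q_out · (m/V).
dm/m = −Q_out dt/(V₀ − 0.42200 t); integrating gives ln(m/m₀) = −(Q_out/(Q_in−Q_out)) ln(V/V₀).
m = m₀ (V₀/V)^(Q_out/(Q_in−Q_out)) = 9.96 × (15.0/7.4040)^(-2.1185) = 2.2319 g.

2.23 g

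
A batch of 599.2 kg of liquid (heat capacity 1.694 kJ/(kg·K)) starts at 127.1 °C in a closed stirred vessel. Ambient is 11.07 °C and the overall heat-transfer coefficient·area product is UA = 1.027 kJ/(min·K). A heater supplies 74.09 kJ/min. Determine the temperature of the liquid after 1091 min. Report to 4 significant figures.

M c_p dT/dt = −UA(T − T_amb) + Q̇.
dT/dt = (T_ss − T)/τ with T_ss = T_amb + Q̇/UA = 11.07 + 74.09/1.027 = 83.2122 °C, τ = M c_p/UA = 599.2·1.694/1.027 = 988.359 min.
Integrating: T(t) = T_ss + (T₀ − T_ss) e^(−t/τ).
T(1091) = 83.2122 + (43.8878)·0.331592 = 97.7650 °C.

97.77 °C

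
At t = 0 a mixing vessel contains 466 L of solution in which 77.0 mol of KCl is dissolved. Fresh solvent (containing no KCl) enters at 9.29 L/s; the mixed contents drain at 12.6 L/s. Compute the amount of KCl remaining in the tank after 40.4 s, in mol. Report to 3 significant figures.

21.2 mol

Let m(t) be the amount of KCl. Volume: V(t) = V₀ + (Q_in − Q_out) t = 466 − 3.3100 t; V(40.4) = 332.28 L.
Solute balance: dm/dt = 0 − Q_out C = −Q_out m/V(t).
dm/m = −Q_out dt/(V₀ − 3.3100 t); integrating gives ln(m/m₀) = −(Q_out/(Q_in−Q_out)) ln(V/V₀).
m = m₀ (V₀/V)^(Q_out/(Q_in−Q_out)) = 77.0 × (466/332.28)^(-3.8066) = 21.249 mol.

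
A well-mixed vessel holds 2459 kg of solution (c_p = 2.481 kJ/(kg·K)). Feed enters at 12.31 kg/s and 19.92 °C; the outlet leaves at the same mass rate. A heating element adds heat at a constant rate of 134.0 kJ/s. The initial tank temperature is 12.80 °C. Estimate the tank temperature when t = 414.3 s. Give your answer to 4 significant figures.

Heat balance on the well-mixed liquid: M c_p dT/dt = ṁ c_p (T_in − T) + 134.0.
Rearrange: dT/dt = (T_ss − T)/τ with τ = M/ṁ = 199.756 s and T_ss = T_in + Q̇/(ṁ c_p) = 24.3075 °C.
This is linear first-order; T(t) = T_ss + (T₀ − T_ss) e^(−t/τ).
T(414.3) = 24.3075 + (-11.5075)·e^(−414.3/199.756) = 24.3075 + (-11.5075)·0.125679 = 22.8613 °C.

22.86 °C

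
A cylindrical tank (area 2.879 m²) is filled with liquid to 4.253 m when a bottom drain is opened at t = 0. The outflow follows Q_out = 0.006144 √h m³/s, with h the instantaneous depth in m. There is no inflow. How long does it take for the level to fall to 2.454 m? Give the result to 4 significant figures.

With no inflow, A dh/dt = −0.006144 √h.
∫ h^(−1/2) dh = −(0.006144/A) ∫ dt, giving 2√h = 2√h₀ − (0.006144/A) t.
t = 2A(√h₀ − √h)/0.006144 = 2·2.879·(√4.253 − √2.454)/0.006144
  = 5.75800 × (2.06228 − 1.56652) / 0.006144 = 464.609 s.

464.6 s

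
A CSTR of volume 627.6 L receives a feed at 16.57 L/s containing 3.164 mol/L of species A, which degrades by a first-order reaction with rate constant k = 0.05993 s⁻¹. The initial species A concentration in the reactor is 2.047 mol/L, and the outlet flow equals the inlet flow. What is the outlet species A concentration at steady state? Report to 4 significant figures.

0.9676 mol/L

Accumulation = in − out − consumed: V dC/dt = Q C_in − Q C − k V C.
At steady state: 0 = Q C_in − (Q + kV) C_ss, so C_ss = Q C_in/(Q + kV).
C_ss = 16.57·3.164/(16.57 + 0.05993·627.6) = 52.4275/54.1821 = 0.967617 mol/L.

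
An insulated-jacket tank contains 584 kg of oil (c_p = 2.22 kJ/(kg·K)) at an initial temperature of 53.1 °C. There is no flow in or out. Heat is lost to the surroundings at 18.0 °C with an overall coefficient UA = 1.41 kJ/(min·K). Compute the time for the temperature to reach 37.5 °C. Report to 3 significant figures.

540 min

Energy balance: M c_p dT/dt = −UA(T − T_amb).
τ = M c_p/UA = 919.49 min; T_ss = T_amb = 18.000 °C.
T(t) = T_ss + (T₀ − T_ss)e^(−t/τ); set T = 37.5:
t = −τ ln[(T − T_ss)/(T₀ − T_ss)] = −919.49 · ln(0.55556) = 540.46 min.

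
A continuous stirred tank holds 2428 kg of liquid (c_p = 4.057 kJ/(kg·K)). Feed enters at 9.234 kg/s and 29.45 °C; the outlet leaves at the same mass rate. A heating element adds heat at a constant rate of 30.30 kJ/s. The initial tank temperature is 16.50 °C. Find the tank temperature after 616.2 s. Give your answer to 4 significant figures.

28.94 °C

M c_p dT/dt = ṁ c_p (T_in − T) + Q̇.
τ = M/ṁ = 262.941 s; T_ss = T_in + Q̇/(ṁ c_p) = 29.45 + 30.30/(9.234·4.057) = 30.2588 °C.
Solution: T(t) = T_ss + (T₀ − T_ss) e^(−t/τ).
T(616.2) = 30.2588 + (-13.7588)·e^(−616.2/262.941) = 30.2588 + (-13.7588)·0.0959922 = 28.9381 °C.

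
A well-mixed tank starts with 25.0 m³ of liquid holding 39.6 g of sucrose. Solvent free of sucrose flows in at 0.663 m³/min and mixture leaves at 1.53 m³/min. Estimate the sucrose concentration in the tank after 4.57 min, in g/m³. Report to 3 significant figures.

1.39 g/m³

Let m(t) be the amount of sucrose. Volume: V(t) = V₀ + (Q_in − Q_out) t = 25.0 − 0.86700 t; V(4.57) = 21.038 m³.
No sucrose enters, so dm/dt = −Q_out · (m/V).
dm/m = −Q_out dt/(V₀ − 0.86700 t); integrating gives ln(m/m₀) = −(Q_out/(Q_in−Q_out)) ln(V/V₀).
m = m₀ (V₀/V)^(Q_out/(Q_in−Q_out)) = 39.6 × (25.0/21.038)^(-1.7647) = 29.204 g.
C = m/V = 29.204/21.038 = 1.3882 g/m³.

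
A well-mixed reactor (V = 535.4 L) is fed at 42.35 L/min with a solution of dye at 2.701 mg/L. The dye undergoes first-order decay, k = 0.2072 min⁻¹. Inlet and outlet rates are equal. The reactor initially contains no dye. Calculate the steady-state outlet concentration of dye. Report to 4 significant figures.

Accumulation = in − out − consumed: V dC/dt = Q C_in − Q C − k V C.
Steady state (dC/dt = 0): C_ss = Q C_in/(Q + kV) = C_in/(1 + kV/Q).
C_ss = 42.35·2.701/(42.35 + 0.2072·535.4) = 114.387/153.285 = 0.746240 mg/L.

0.7462 mg/L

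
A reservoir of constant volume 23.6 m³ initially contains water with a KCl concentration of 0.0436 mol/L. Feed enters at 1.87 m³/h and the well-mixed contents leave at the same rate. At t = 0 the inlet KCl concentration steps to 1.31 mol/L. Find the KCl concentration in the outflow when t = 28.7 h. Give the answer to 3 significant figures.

Transient balance on the dissolved component: V dC/dt = Q(C_in − C).
Rewrite as dC/dt + C/τ = C_in/τ, τ = V/Q = 12.620 h.
C approaches C_in exponentially: C(t) = C_in + (C₀ − C_in) e^(−t/τ).
C(28.7) = 1.31 + (0.0436 − 1.31)·e^(−28.7/12.620) = 1.31 + (-1.2664)·0.10289 = 1.1797 mol/L.

1.18 mol/L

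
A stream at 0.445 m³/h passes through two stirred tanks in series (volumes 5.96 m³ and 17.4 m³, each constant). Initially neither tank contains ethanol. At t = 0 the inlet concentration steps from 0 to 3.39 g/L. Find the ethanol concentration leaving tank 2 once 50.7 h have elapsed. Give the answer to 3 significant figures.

Time constants: τᵢ = Vᵢ/Q for each well-mixed tank.
τ₁ = 5.96/0.445 = 13.393 h; τ₂ = 17.4/0.445 = 39.101 h.
Tank 1: C₁ = C_in(1 − e^(−t/τ₁)). Tank 2 (τ₁ ≠ τ₂): C₂ = C_in[1 − (τ₁ e^(−t/τ₁) − τ₂ e^(−t/τ₂))/(τ₁ − τ₂)].
At t = 50.7: e^(−t/τ₁) = 0.022698, e^(−t/τ₂) = 0.27345.
C₂ = 3.39·[1 − (13.393·0.022698 − 39.101·0.27345)/(-25.708)] = 3.39·0.59591 = 2.0201 g/L.

2.02 g/L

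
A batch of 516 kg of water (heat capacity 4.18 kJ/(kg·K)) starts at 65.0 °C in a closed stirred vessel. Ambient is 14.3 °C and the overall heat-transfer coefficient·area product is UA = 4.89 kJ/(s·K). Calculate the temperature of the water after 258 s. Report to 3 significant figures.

Heat balance on the well-mixed liquid: M c_p dT/dt = −UA(T − T_amb).
dT/dt = (T_ss − T)/τ with T_ss = T_amb = 14.300 °C, τ = M c_p/UA = 516·4.18/4.89 = 441.08 s.
Integrating: T(t) = T_ss + (T₀ − T_ss) e^(−t/τ).
T(258) = 14.300 + (50.700)·0.55715 = 42.547 °C.

42.5 °C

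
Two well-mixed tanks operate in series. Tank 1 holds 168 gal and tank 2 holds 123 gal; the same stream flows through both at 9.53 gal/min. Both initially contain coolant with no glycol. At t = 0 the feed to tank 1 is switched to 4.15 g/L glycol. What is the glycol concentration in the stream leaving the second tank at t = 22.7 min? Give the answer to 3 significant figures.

1.83 g/L

Species balance on tank i: dCᵢ/dt = (Cᵢ₋₁ − Cᵢ)/τᵢ with τᵢ = Vᵢ/Q.
τ₁ = 168/9.53 = 17.629 min; τ₂ = 123/9.53 = 12.907 min.
Solving the cascade with C₁(0)=C₂(0)=0 gives C₂(t) = C_in[1 − (τ₁ e^(−t/τ₁) − τ₂ e^(−t/τ₂))/(τ₁ − τ₂)].
At t = 22.7: e^(−t/τ₁) = 0.27591, e^(−t/τ₂) = 0.17225.
C₂ = 4.15·[1 − (17.629·0.27591 − 12.907·0.17225)/(4.7219)] = 4.15·0.44077 = 1.8292 g/L.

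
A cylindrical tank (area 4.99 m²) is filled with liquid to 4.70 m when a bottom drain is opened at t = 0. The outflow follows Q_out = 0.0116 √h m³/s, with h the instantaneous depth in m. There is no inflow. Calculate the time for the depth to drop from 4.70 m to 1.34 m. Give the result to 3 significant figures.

Accumulation of liquid (constant cross-section A): A dh/dt = −0.0116 √h.
This is separable: 2 d(√h)/dt = −0.0116/A, so √h = √h₀ − (0.0116/(2A)) t.
t = 2A(√h₀ − √h)/0.0116 = 2·4.99·(√4.70 − √1.34)/0.0116
  = 9.9800 × (2.1679 − 1.1576) / 0.0116 = 869.26 s.

869 s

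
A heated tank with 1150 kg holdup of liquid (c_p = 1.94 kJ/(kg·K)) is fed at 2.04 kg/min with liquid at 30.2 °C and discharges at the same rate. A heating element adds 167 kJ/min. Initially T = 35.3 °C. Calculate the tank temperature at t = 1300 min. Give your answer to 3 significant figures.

M c_p dT/dt = ṁ c_p (T_in − T) + Q̇.
τ = M/ṁ = 563.73 min; T_ss = T_in + Q̇/(ṁ c_p) = 30.2 + 167/(2.04·1.94) = 72.397 °C.
Integrating: T(t) = T_ss + (T₀ − T_ss) e^(−t/τ).
T(1300) = 72.397 + (-37.097)·e^(−1300/563.73) = 72.397 + (-37.097)·0.099650 = 68.701 °C.

68.7 °C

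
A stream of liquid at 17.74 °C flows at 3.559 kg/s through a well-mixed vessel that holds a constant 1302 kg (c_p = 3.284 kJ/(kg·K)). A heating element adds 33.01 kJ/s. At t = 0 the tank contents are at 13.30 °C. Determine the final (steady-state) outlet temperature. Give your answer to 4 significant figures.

First-law balance (no shaft work): M c_p dT/dt = ṁ c_p (T_in − T) + 33.01.
At steady state dT/dt = 0 ⇒ T_ss = T_in + Q̇/(ṁ c_p) = 17.74 + 33.01/(3.559·3.284) = 20.5643 °C.

20.56 °C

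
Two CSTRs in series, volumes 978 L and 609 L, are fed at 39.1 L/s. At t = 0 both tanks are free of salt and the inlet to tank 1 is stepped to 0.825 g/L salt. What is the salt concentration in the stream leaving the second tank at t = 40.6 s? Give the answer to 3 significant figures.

Time constants: τᵢ = Vᵢ/Q for each well-mixed tank.
τ₁ = 978/39.1 = 25.013 s; τ₂ = 609/39.1 = 15.575 s.
Tank 1: C₁ = C_in(1 − e^(−t/τ₁)). Tank 2 (τ₁ ≠ τ₂): C₂ = C_in[1 − (τ₁ e^(−t/τ₁) − τ₂ e^(−t/τ₂))/(τ₁ − τ₂)].
At t = 40.6: e^(−t/τ₁) = 0.19727, e^(−t/τ₂) = 0.073780.
C₂ = 0.825·[1 − (25.013·0.19727 − 15.575·0.073780)/(9.4373)] = 0.825·0.59892 = 0.49410 g/L.

0.494 g/L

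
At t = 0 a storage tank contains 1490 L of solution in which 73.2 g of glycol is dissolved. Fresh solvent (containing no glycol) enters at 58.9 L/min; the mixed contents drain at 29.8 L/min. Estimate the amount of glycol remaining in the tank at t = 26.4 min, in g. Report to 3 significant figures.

47.8 g

Let m(t) be the amount of glycol. Volume: V(t) = V₀ + (Q_in − Q_out) t = 1490 + 29.100 t; V(26.4) = 2258.2 L.
Species balance (pure solvent in): dm/dt = −Q_out · m/V(t).
Separate: dm/m = −Q_out dt/V(t) ⇒ ln(m/m₀) = −(Q_out/(Q_in−Q_out)) ln(V/V₀).
m = m₀ (V₀/V)^(Q_out/(Q_in−Q_out)) = 73.2 × (1490/2258.2)^(1.0241) = 47.817 g.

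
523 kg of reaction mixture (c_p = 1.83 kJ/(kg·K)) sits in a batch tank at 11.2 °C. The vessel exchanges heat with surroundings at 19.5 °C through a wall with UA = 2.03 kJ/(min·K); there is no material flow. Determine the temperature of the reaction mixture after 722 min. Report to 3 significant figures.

M c_p dT/dt = −UA(T − T_amb).
dT/dt = (T_ss − T)/τ with T_ss = T_amb = 19.500 °C, τ = M c_p/UA = 523·1.83/2.03 = 471.47 min.
Integrating: T(t) = T_ss + (T₀ − T_ss) e^(−t/τ).
T(722) = 19.500 + (-8.3000)·0.21624 = 17.705 °C.

17.7 °C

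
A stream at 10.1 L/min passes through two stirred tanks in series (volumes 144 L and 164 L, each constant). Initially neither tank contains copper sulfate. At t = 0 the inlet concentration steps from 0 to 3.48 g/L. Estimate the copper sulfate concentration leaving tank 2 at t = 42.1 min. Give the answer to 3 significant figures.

Each tank obeys Vᵢ dCᵢ/dt = Q(Cᵢ₋₁ − Cᵢ), so τᵢ = Vᵢ/Q.
τ₁ = 144/10.1 = 14.257 min; τ₂ = 164/10.1 = 16.238 min.
Solving the cascade with C₁(0)=C₂(0)=0 gives C₂(t) = C_in[1 − (τ₁ e^(−t/τ₁) − τ₂ e^(−t/τ₂))/(τ₁ − τ₂)].
At t = 42.1: e^(−t/τ₁) = 0.052191, e^(−t/τ₂) = 0.074814.
C₂ = 3.48·[1 − (14.257·0.052191 − 16.238·0.074814)/(-1.9802)] = 3.48·0.76230 = 2.6528 g/L.

2.65 g/L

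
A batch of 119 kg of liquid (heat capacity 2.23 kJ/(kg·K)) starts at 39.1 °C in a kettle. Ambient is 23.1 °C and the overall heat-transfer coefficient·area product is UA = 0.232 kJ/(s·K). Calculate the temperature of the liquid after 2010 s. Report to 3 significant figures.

M c_p dT/dt = −UA(T − T_amb).
dT/dt = (T_ss − T)/τ with T_ss = T_amb = 23.100 °C, τ = M c_p/UA = 119·2.23/0.232 = 1143.8 s.
This is linear first-order; T(t) = T_ss + (T₀ − T_ss) e^(−t/τ).
T(2010) = 23.100 + (16.000)·0.17252 = 25.860 °C.

25.9 °C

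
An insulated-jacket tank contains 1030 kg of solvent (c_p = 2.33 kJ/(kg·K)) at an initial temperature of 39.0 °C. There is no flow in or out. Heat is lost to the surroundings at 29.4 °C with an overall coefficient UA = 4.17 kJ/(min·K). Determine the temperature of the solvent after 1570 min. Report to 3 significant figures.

30.0 °C

Lumped-capacitance energy balance: M c_p dT/dt = UA(T_amb − T).
dT/dt = (T_ss − T)/τ with T_ss = T_amb = 29.400 °C, τ = M c_p/UA = 1030·2.33/4.17 = 575.52 min.
This is linear first-order; T(t) = T_ss + (T₀ − T_ss) e^(−t/τ).
T(1570) = 29.400 + (9.6000)·0.065351 = 30.027 °C.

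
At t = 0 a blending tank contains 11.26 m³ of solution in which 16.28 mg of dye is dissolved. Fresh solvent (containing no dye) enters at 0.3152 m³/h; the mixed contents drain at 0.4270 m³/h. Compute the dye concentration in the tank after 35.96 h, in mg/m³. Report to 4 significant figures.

Total volume: dV/dt = Q_in − Q_out = -0.111800 m³/h, so V(t) = 11.26 − 0.111800 t and V(35.96) = 7.23967 m³.
Species balance (pure solvent in): dm/dt = −Q_out · m/V(t).
dm/m = −Q_out dt/(V₀ − 0.111800 t); integrating gives ln(m/m₀) = −(Q_out/(Q_in−Q_out)) ln(V/V₀).
m = m₀ (V₀/V)^(Q_out/(Q_in−Q_out)) = 16.28 × (11.26/7.23967)^(-3.81932) = 3.01324 mg.
C = m/V = 3.01324/7.23967 = 0.416213 mg/m³.

0.4162 mg/m³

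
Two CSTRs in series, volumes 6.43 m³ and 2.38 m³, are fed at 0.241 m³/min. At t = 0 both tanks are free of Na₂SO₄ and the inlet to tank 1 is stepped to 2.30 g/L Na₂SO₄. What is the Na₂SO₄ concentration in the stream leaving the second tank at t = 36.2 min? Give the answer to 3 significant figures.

1.39 g/L

Each tank obeys Vᵢ dCᵢ/dt = Q(Cᵢ₋₁ − Cᵢ), so τᵢ = Vᵢ/Q.
τ₁ = 6.43/0.241 = 26.680 min; τ₂ = 2.38/0.241 = 9.8755 min.
Tank 1: C₁ = C_in(1 − e^(−t/τ₁)). Tank 2 (τ₁ ≠ τ₂): C₂ = C_in[1 − (τ₁ e^(−t/τ₁) − τ₂ e^(−t/τ₂))/(τ₁ − τ₂)].
At t = 36.2: e^(−t/τ₁) = 0.25748, e^(−t/τ₂) = 0.025588.
C₂ = 2.30·[1 − (26.680·0.25748 − 9.8755·0.025588)/(16.805)] = 2.30·0.60624 = 1.3944 g/L.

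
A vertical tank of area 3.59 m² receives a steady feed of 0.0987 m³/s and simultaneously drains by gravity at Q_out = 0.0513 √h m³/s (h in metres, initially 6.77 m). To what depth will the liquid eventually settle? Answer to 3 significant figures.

3.70 m

Volume balance on the tank: A dh/dt = Q_in − 0.0513 √h. At steady state dh/dt = 0:
Q_in = 0.0513 √h_ss ⇒ √h_ss = 0.0987/0.0513 = 1.9240.
h_ss = 1.9240² = 3.7017 m. (Since h₀ = 6.77 m > h_ss, the level will fall toward this value.)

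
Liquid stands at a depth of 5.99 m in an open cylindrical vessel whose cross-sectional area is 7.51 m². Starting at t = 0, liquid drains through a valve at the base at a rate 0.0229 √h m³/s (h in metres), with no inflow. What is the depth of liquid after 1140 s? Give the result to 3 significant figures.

Mass balance (ρ constant): A dh/dt = −0.0229 √h.
∫ h^(−1/2) dh = −(0.0229/A) ∫ dt, giving 2√h = 2√h₀ − (0.0229/A) t.
√h = √5.99 − 0.0229·1140/(2·7.51) = 2.4474 − 1.7381 = 0.70937.
h = 0.70937² = 0.50320 m.

0.503 m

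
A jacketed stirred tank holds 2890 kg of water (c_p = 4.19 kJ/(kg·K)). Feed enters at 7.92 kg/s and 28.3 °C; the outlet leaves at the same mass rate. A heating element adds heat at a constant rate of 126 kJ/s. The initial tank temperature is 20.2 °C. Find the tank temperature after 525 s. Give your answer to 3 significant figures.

Energy balance: M c_p dT/dt = ṁ c_p (T_in − T) + 126.
τ = M/ṁ = 364.90 s; T_ss = T_in + Q̇/(ṁ c_p) = 28.3 + 126/(7.92·4.19) = 32.097 °C.
Integrating: T(t) = T_ss + (T₀ − T_ss) e^(−t/τ).
T(525) = 32.097 + (-11.897)·e^(−525/364.90) = 32.097 + (-11.897)·0.23722 = 29.275 °C.

29.3 °C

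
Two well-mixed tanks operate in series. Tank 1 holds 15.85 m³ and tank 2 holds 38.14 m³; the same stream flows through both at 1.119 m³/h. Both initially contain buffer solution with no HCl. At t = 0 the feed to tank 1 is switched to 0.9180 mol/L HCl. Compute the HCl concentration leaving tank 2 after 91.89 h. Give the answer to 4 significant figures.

0.8130 mol/L

Time constants: τᵢ = Vᵢ/Q for each well-mixed tank.
τ₁ = 15.85/1.119 = 14.1644 h; τ₂ = 38.14/1.119 = 34.0840 h.
Solving the cascade with C₁(0)=C₂(0)=0 gives C₂(t) = C_in[1 − (τ₁ e^(−t/τ₁) − τ₂ e^(−t/τ₂))/(τ₁ − τ₂)].
At t = 91.89: e^(−t/τ₁) = 0.00152254, e^(−t/τ₂) = 0.0674758.
C₂ = 0.9180·[1 − (14.1644·0.00152254 − 34.0840·0.0674758)/(-19.9196)] = 0.9180·0.885626 = 0.813005 mol/L.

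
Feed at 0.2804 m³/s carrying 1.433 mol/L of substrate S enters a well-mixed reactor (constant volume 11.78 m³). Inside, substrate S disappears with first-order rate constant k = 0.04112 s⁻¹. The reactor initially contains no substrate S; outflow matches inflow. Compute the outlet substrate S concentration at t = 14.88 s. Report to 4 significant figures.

V dC/dt = Q(C_in − C) − k V C.
This is linear with rate a = Q/V + k = 0.0649231 s⁻¹.
C_ss = Q C_in/(Q + kV) = 0.525388 mol/L; C(t) = C_ss + (C₀ − C_ss) e^(−a t).
C(14.88) = 0.525388 + (-0.525388)·e^(−0.0649231·14.88) = 0.525388 + (-0.525388)·0.380581 = 0.325435 mol/L.

0.3254 mol/L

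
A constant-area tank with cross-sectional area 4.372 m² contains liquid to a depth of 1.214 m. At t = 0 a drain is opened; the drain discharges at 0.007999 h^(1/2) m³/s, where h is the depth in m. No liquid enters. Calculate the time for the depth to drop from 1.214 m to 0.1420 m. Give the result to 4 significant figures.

792.5 s

A dh/dt = −Q_out = −0.007999 √h.
∫ h^(−1/2) dh = −(0.007999/A) ∫ dt, giving 2√h = 2√h₀ − (0.007999/A) t.
t = 2A(√h₀ − √h)/0.007999 = 2·4.372·(√1.214 − √0.1420)/0.007999
  = 8.74400 × (1.10182 − 0.376829) / 0.007999 = 792.511 s.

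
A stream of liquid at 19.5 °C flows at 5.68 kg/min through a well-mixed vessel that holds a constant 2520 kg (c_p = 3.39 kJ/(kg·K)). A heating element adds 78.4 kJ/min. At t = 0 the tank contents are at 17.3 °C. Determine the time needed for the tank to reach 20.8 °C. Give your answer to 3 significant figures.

M c_p dT/dt = ṁ c_p (T_in − T) + Q̇.
τ = M/ṁ = 443.66 min; T_ss = T_in + Q̇/(ṁ c_p) = 23.572 °C.
T(t) = T_ss + (T₀ − T_ss) e^(−t/τ). Set T = 20.8:
e^(−t/τ) = (20.8 − 23.572)/(17.3 − 23.572) = 0.44193
t = −443.66 · ln(0.44193) = 362.29 min.

362 min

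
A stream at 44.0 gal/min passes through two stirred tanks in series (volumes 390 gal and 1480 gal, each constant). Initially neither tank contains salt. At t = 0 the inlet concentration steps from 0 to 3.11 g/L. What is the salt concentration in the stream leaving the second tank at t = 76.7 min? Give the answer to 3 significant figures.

2.68 g/L

Time constants: τᵢ = Vᵢ/Q for each well-mixed tank.
τ₁ = 390/44.0 = 8.8636 min; τ₂ = 1480/44.0 = 33.636 min.
Solving the cascade with C₁(0)=C₂(0)=0 gives C₂(t) = C_in[1 − (τ₁ e^(−t/τ₁) − τ₂ e^(−t/τ₂))/(τ₁ − τ₂)].
At t = 76.7: e^(−t/τ₁) = 0.00017454, e^(−t/τ₂) = 0.10226.
C₂ = 3.11·[1 − (8.8636·0.00017454 − 33.636·0.10226)/(-24.773)] = 3.11·0.86122 = 2.6784 g/L.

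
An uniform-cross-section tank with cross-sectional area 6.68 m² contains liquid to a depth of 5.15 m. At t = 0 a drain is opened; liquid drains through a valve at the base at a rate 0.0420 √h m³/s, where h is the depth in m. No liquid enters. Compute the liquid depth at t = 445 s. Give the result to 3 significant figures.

0.758 m

With no inflow, A dh/dt = −0.0420 √h.
∫ h^(−1/2) dh = −(0.0420/A) ∫ dt, giving 2√h = 2√h₀ − (0.0420/A) t.
√h = √5.15 − 0.0420·445/(2·6.68) = 2.2694 − 1.3990 = 0.87041.
h = 0.87041² = 0.75761 m.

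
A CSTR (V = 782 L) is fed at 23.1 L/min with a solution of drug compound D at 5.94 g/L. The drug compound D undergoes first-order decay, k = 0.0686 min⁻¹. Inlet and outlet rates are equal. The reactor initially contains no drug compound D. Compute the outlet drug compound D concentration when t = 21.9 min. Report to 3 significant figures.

1.58 g/L

Accumulation = in − out − consumed: V dC/dt = Q C_in − Q C − k V C.
This is linear with rate a = Q/V + k = 0.098140 min⁻¹.
C_ss = Q C_in/(Q + kV) = 1.7879 g/L; C(t) = C_ss + (C₀ − C_ss) e^(−a t).
C(21.9) = 1.7879 + (-1.7879)·e^(−0.098140·21.9) = 1.7879 + (-1.7879)·0.11657 = 1.5795 g/L.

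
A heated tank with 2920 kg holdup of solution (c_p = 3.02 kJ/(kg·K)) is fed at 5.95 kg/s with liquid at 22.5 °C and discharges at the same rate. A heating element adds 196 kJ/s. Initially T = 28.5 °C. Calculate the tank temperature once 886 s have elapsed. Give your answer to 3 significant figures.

32.6 °C

M c_p dT/dt = ṁ c_p (T_in − T) + Q̇.
Rearrange: dT/dt = (T_ss − T)/τ with τ = M/ṁ = 490.76 s and T_ss = T_in + Q̇/(ṁ c_p) = 33.408 °C.
T approaches T_ss exponentially: T(t) = T_ss + (T₀ − T_ss) e^(−t/τ).
T(886) = 33.408 + (-4.9077)·e^(−886/490.76) = 33.408 + (-4.9077)·0.16441 = 32.601 °C.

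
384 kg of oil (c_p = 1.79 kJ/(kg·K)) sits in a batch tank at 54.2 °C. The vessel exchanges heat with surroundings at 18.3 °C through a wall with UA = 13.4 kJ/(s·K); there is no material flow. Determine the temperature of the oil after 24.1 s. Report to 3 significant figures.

40.7 °C

Lumped-capacitance energy balance: M c_p dT/dt = UA(T_amb − T).
dT/dt = (T_ss − T)/τ with T_ss = T_amb = 18.300 °C, τ = M c_p/UA = 384·1.79/13.4 = 51.296 s.
T approaches T_ss exponentially: T(t) = T_ss + (T₀ − T_ss) e^(−t/τ).
T(24.1) = 18.300 + (35.900)·0.62511 = 40.741 °C.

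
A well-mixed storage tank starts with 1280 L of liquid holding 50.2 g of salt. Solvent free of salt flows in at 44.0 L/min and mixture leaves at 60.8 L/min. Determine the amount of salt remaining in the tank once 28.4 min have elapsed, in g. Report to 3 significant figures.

9.28 g

Total volume: dV/dt = Q_in − Q_out = -16.800 L/min, so V(t) = 1280 − 16.800 t and V(28.4) = 802.88 L.
No salt enters, so dm/dt = −Q_out · (m/V).
dm/m = −Q_out dt/(V₀ − 16.800 t); integrating gives ln(m/m₀) = −(Q_out/(Q_in−Q_out)) ln(V/V₀).
m = m₀ (V₀/V)^(Q_out/(Q_in−Q_out)) = 50.2 × (1280/802.88)^(-3.6190) = 9.2818 g.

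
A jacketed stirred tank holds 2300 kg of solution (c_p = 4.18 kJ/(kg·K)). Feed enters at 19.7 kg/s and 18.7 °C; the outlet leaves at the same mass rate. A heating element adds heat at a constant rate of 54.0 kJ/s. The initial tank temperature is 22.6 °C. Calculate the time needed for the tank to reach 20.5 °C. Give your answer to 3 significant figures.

Energy balance: M c_p dT/dt = ṁ c_p (T_in − T) + 54.0.
τ = M/ṁ = 116.75 s; T_ss = T_in + Q̇/(ṁ c_p) = 19.356 °C.
T(t) = T_ss + (T₀ − T_ss) e^(−t/τ). Set T = 20.5:
e^(−t/τ) = (20.5 − 19.356)/(22.6 − 19.356) = 0.35270
t = −116.75 · ln(0.35270) = 121.67 s.

122 s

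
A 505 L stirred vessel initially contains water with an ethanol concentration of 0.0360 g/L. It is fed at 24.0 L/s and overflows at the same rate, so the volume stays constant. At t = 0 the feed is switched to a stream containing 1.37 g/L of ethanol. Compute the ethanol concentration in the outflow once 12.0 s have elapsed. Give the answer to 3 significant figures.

0.616 g/L

Unsteady species balance (constant V, well mixed): V dC/dt = Q(C_in − C).
Rewrite as dC/dt + C/τ = C_in/τ, τ = V/Q = 21.042 s.
This is linear first-order; C(t) = C_in + (C₀ − C_in) e^(−t/τ).
C(12.0) = 1.37 + (0.0360 − 1.37)·e^(−12.0/21.042) = 1.37 + (-1.3340)·0.56536 = 0.61581 g/L.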